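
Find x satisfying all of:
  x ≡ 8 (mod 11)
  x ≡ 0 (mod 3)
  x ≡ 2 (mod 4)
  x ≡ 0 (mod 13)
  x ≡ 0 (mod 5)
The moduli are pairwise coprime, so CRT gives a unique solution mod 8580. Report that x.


Product of moduli M = 11 · 3 · 4 · 13 · 5 = 8580.
Merge one congruence at a time:
  Start: x ≡ 8 (mod 11).
  Combine with x ≡ 0 (mod 3); new modulus lcm = 33.
    Write x = 8 + 11·t and substitute into x ≡ 0 (mod 3): 11·t ≡ 0 − 8 = -8 (mod 3).
    Reduce coefficients mod 3: 2·t ≡ 1 (mod 3).
    The inverse of 2 mod 3 is 2 (since 2·2 = 4 = 1·3 + 1), so t ≡ 2·1 = 2 ≡ 2 (mod 3).
    Then x = 8 + 11·2 = 30, valid modulo lcm(11, 3) = 33: x ≡ 30 (mod 33).
  Combine with x ≡ 2 (mod 4); new modulus lcm = 132.
    Write x = 30 + 33·t and substitute into x ≡ 2 (mod 4): 33·t ≡ 2 − 30 = -28 (mod 4).
    Reduce coefficients mod 4: 1·t ≡ 0 (mod 4).
    So t ≡ 0 (mod 4).
    Then x = 30 + 33·0 = 30, valid modulo lcm(33, 4) = 132: x ≡ 30 (mod 132).
  Combine with x ≡ 0 (mod 13); new modulus lcm = 1716.
    Write x = 30 + 132·t and substitute into x ≡ 0 (mod 13): 132·t ≡ 0 − 30 = -30 (mod 13).
    Reduce coefficients mod 13: 2·t ≡ 9 (mod 13).
    The inverse of 2 mod 13 is 7 (since 2·7 = 14 = 1·13 + 1), so t ≡ 7·9 = 63 ≡ 11 (mod 13).
    Then x = 30 + 132·11 = 1482, valid modulo lcm(132, 13) = 1716: x ≡ 1482 (mod 1716).
  Combine with x ≡ 0 (mod 5); new modulus lcm = 8580.
    Write x = 1482 + 1716·t and substitute into x ≡ 0 (mod 5): 1716·t ≡ 0 − 1482 = -1482 (mod 5).
    Reduce coefficients mod 5: 1·t ≡ 3 (mod 5).
    So t ≡ 3 (mod 5).
    Then x = 1482 + 1716·3 = 6630, valid modulo lcm(1716, 5) = 8580: x ≡ 6630 (mod 8580).
Verify against each original: 6630 mod 11 = 8, 6630 mod 3 = 0, 6630 mod 4 = 2, 6630 mod 13 = 0, 6630 mod 5 = 0.

x ≡ 6630 (mod 8580).


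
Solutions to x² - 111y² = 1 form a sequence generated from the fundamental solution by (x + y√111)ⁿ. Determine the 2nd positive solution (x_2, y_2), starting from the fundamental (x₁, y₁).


Step 1: Find the fundamental solution (x₁, y₁) of x² - 111y² = 1.
  Expand √111 as a continued fraction. a₀ = ⌊√111⌋ = 10; iterate m_{k+1} = d_k·a_k − m_k, d_{k+1} = (111 − m_{k+1}²)/d_k, a_{k+1} = ⌊(a₀ + m_{k+1})/d_{k+1}⌋ (starting m₀ = 0, d₀ = 1), with convergents p_k = a_k·p_{k-1} + p_{k-2}, q_k = a_k·q_{k-1} + q_{k-2} (p₋₁ = 1, q₋₁ = 0):
  k = 0: a₀ = 10; p₀/q₀ = 10/1; p₀² − 111·q₀² = 100 − 111 = -11.
  k = 1: m = 10, d = 11, a = ⌊(10 + 10)/11⌋ = 1; p/q = (1·10 + 1)/(1·1 + 0) = 11/1; p² − 111·q² = 121 − 111 = 10.
  k = 2: m = 1, d = 10, a = ⌊(10 + 1)/10⌋ = 1; p/q = (1·11 + 10)/(1·1 + 1) = 21/2; p² − 111·q² = 441 − 444 = -3.
  k = 3: m = 9, d = 3, a = ⌊(10 + 9)/3⌋ = 6; p/q = (6·21 + 11)/(6·2 + 1) = 137/13; p² − 111·q² = 18769 − 18759 = 10.
  k = 4: m = 9, d = 10, a = ⌊(10 + 9)/10⌋ = 1; p/q = (1·137 + 21)/(1·13 + 2) = 158/15; p² − 111·q² = 24964 − 24975 = -11.
  k = 5: m = 1, d = 11, a = ⌊(10 + 1)/11⌋ = 1; p/q = (1·158 + 137)/(1·15 + 13) = 295/28; p² − 111·q² = 87025 − 87024 = 1.
  The first convergent with p² − 111·q² = 1 gives the fundamental solution (x₁, y₁) = (295, 28).
Step 2: Apply the recurrence (x_{n+1}, y_{n+1}) = (x₁x_n + 111y₁y_n, x₁y_n + y₁x_n) repeatedly.
  From (x_1, y_1) = (295, 28): x_2 = 295·295 + 111·28·28 = 174049; y_2 = 295·28 + 28·295 = 16520.
Step 3: Verify x_2² - 111·y_2² = 30293054401 - 30293054400 = 1 (should be 1). ✓

(x_1, y_1) = (295, 28); (x_2, y_2) = (174049, 16520).


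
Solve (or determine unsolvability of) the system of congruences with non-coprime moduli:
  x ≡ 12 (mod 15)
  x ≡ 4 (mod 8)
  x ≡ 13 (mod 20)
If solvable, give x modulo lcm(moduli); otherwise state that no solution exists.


Moduli 15, 8, 20 are not pairwise coprime, so CRT works modulo lcm(m_i) when all pairwise compatibility conditions hold.
Pairwise compatibility: gcd(m_i, m_j) must divide a_i - a_j for every pair.
Merge one congruence at a time:
  Start: x ≡ 12 (mod 15).
  Combine with x ≡ 4 (mod 8): gcd(15, 8) = 1; 4 - 12 = -8, which IS divisible by 1, so compatible.
    Write x = 12 + 15·t and substitute into x ≡ 4 (mod 8): 15·t ≡ 4 − 12 = -8 (mod 8).
    Reduce coefficients mod 8: 7·t ≡ 0 (mod 8).
    The inverse of 7 mod 8 is 7 (since 7·7 = 49 = 6·8 + 1), so t ≡ 7·0 = 0 ≡ 0 (mod 8).
    Then x = 12 + 15·0 = 12, valid modulo lcm(15, 8) = 120: x ≡ 12 (mod 120).
  Combine with x ≡ 13 (mod 20): gcd(120, 20) = 20, and 13 - 12 = 1 is NOT divisible by 20.
    ⇒ system is inconsistent (no integer solution).

No solution (the system is inconsistent).


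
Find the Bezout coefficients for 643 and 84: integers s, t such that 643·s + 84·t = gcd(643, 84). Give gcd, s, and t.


Euclidean algorithm on (643, 84) — divide until remainder is 0:
  643 = 7 · 84 + 55
  84 = 1 · 55 + 29
  55 = 1 · 29 + 26
  29 = 1 · 26 + 3
  26 = 8 · 3 + 2
  3 = 1 · 2 + 1
  2 = 2 · 1 + 0
gcd(643, 84) = 1.
Track Bezout coefficients alongside the remainders: start with r₀ = 643 = a·1 + b·0 (s = 1, t = 0) and r₁ = 84 = a·0 + b·1 (s = 0, t = 1); each new remainder r_{k+1} = r_{k-1} − q_k·r_k inherits s_{k+1} = s_{k-1} − q_k·s_k, t_{k+1} = t_{k-1} − q_k·t_k, so r_k = a·s_k + b·t_k at every step:
  q = 7: r = 55, s = 1 − 7·0 = 1, t = 0 − 7·1 = -7  (check: 643·1 + 84·(-7) = 55)
  q = 1: r = 29, s = 0 − 1·1 = -1, t = 1 − 1·(-7) = 8  (check: 643·(-1) + 84·8 = 29)
  q = 1: r = 26, s = 1 − 1·(-1) = 2, t = -7 − 1·8 = -15  (check: 643·2 + 84·(-15) = 26)
  q = 1: r = 3, s = -1 − 1·2 = -3, t = 8 − 1·(-15) = 23  (check: 643·(-3) + 84·23 = 3)
  q = 8: r = 2, s = 2 − 8·(-3) = 26, t = -15 − 8·23 = -199  (check: 643·26 + 84·(-199) = 2)
  q = 1: r = 1, s = -3 − 1·26 = -29, t = 23 − 1·(-199) = 222  (check: 643·(-29) + 84·222 = 1)
The row with r = 1 (the gcd) gives the Bezout coefficients s = -29, t = 222.
Result: 643 · (-29) + 84 · (222) = 1.

gcd(643, 84) = 1; s = -29, t = 222 (check: 643·(-29) + 84·222 = 1).


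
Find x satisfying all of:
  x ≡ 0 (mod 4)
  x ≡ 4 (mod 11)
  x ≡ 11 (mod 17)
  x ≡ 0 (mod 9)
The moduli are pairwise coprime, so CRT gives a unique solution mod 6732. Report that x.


Product of moduli M = 4 · 11 · 17 · 9 = 6732.
Merge one congruence at a time:
  Start: x ≡ 0 (mod 4).
  Combine with x ≡ 4 (mod 11); new modulus lcm = 44.
    Write x = 0 + 4·t and substitute into x ≡ 4 (mod 11): 4·t ≡ 4 − 0 = 4 (mod 11).
    The inverse of 4 mod 11 is 3 (since 4·3 = 12 = 1·11 + 1), so t ≡ 3·4 = 12 ≡ 1 (mod 11).
    Then x = 0 + 4·1 = 4, valid modulo lcm(4, 11) = 44: x ≡ 4 (mod 44).
  Combine with x ≡ 11 (mod 17); new modulus lcm = 748.
    Write x = 4 + 44·t and substitute into x ≡ 11 (mod 17): 44·t ≡ 11 − 4 = 7 (mod 17).
    Reduce coefficients mod 17: 10·t ≡ 7 (mod 17).
    The inverse of 10 mod 17 is 12 (since 10·12 = 120 = 7·17 + 1), so t ≡ 12·7 = 84 ≡ 16 (mod 17).
    Then x = 4 + 44·16 = 708, valid modulo lcm(44, 17) = 748: x ≡ 708 (mod 748).
  Combine with x ≡ 0 (mod 9); new modulus lcm = 6732.
    Write x = 708 + 748·t and substitute into x ≡ 0 (mod 9): 748·t ≡ 0 − 708 = -708 (mod 9).
    Reduce coefficients mod 9: 1·t ≡ 3 (mod 9).
    So t ≡ 3 (mod 9).
    Then x = 708 + 748·3 = 2952, valid modulo lcm(748, 9) = 6732: x ≡ 2952 (mod 6732).
Verify against each original: 2952 mod 4 = 0, 2952 mod 11 = 4, 2952 mod 17 = 11, 2952 mod 9 = 0.

x ≡ 2952 (mod 6732).


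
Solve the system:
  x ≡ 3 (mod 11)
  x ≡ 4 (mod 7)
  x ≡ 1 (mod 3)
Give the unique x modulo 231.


Moduli 11, 7, 3 are pairwise coprime; by CRT there is a unique solution modulo M = 11 · 7 · 3 = 231.
Solve pairwise, accumulating the modulus:
  Start with x ≡ 3 (mod 11).
  Combine with x ≡ 4 (mod 7): since gcd(11, 7) = 1, we get a unique residue mod 77.
    Write x = 3 + 11·t and substitute into x ≡ 4 (mod 7): 11·t ≡ 4 − 3 = 1 (mod 7).
    Reduce coefficients mod 7: 4·t ≡ 1 (mod 7).
    The inverse of 4 mod 7 is 2 (since 4·2 = 8 = 1·7 + 1), so t ≡ 2·1 = 2 ≡ 2 (mod 7).
    Then x = 3 + 11·2 = 25, valid modulo lcm(11, 7) = 77: x ≡ 25 (mod 77).
  Combine with x ≡ 1 (mod 3): since gcd(77, 3) = 1, we get a unique residue mod 231.
    Write x = 25 + 77·t and substitute into x ≡ 1 (mod 3): 77·t ≡ 1 − 25 = -24 (mod 3).
    Reduce coefficients mod 3: 2·t ≡ 0 (mod 3).
    The inverse of 2 mod 3 is 2 (since 2·2 = 4 = 1·3 + 1), so t ≡ 2·0 = 0 ≡ 0 (mod 3).
    Then x = 25 + 77·0 = 25, valid modulo lcm(77, 3) = 231: x ≡ 25 (mod 231).
Verify: 25 mod 11 = 3 ✓, 25 mod 7 = 4 ✓, 25 mod 3 = 1 ✓.

x ≡ 25 (mod 231).


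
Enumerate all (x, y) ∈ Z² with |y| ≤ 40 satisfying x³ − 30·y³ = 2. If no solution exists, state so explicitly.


The equation is x³ - 30y³ = 2. For fixed y, x³ = 30·y³ + 2, so a solution requires the RHS to be a perfect cube.
Strategy: iterate y from -40 to 40, compute RHS = 30·y³ + 2, and check whether it is a (positive or negative) perfect cube.
Check small values of y:
  y = 0: RHS = 2 is not a perfect cube.
  y = 1: RHS = 32 is not a perfect cube.
  y = -1: RHS = -28 is not a perfect cube.
  y = 2: RHS = 242 is not a perfect cube.
  y = -2: RHS = -238 is not a perfect cube.
  y = 3: RHS = 812 is not a perfect cube.
  y = -3: RHS = -808 is not a perfect cube.
Continuing the search up to |y| = 40 finds no solutions either.
No (x, y) in the scanned range satisfies the equation.

No integer solutions with |y| ≤ 40.


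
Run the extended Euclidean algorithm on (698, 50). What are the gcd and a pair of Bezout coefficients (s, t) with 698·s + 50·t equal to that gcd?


Euclidean algorithm on (698, 50) — divide until remainder is 0:
  698 = 13 · 50 + 48
  50 = 1 · 48 + 2
  48 = 24 · 2 + 0
gcd(698, 50) = 2.
Track Bezout coefficients alongside the remainders: start with r₀ = 698 = a·1 + b·0 (s = 1, t = 0) and r₁ = 50 = a·0 + b·1 (s = 0, t = 1); each new remainder r_{k+1} = r_{k-1} − q_k·r_k inherits s_{k+1} = s_{k-1} − q_k·s_k, t_{k+1} = t_{k-1} − q_k·t_k, so r_k = a·s_k + b·t_k at every step:
  q = 13: r = 48, s = 1 − 13·0 = 1, t = 0 − 13·1 = -13  (check: 698·1 + 50·(-13) = 48)
  q = 1: r = 2, s = 0 − 1·1 = -1, t = 1 − 1·(-13) = 14  (check: 698·(-1) + 50·14 = 2)
The row with r = 2 (the gcd) gives the Bezout coefficients s = -1, t = 14.
Result: 698 · (-1) + 50 · (14) = 2.

gcd(698, 50) = 2; s = -1, t = 14 (check: 698·(-1) + 50·14 = 2).


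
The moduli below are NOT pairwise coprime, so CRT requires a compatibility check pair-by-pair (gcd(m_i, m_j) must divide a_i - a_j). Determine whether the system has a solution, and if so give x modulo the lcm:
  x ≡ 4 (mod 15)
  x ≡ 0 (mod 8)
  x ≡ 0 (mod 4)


Moduli 15, 8, 4 are not pairwise coprime, so CRT works modulo lcm(m_i) when all pairwise compatibility conditions hold.
Pairwise compatibility: gcd(m_i, m_j) must divide a_i - a_j for every pair.
Merge one congruence at a time:
  Start: x ≡ 4 (mod 15).
  Combine with x ≡ 0 (mod 8): gcd(15, 8) = 1; 0 - 4 = -4, which IS divisible by 1, so compatible.
    Write x = 4 + 15·t and substitute into x ≡ 0 (mod 8): 15·t ≡ 0 − 4 = -4 (mod 8).
    Reduce coefficients mod 8: 7·t ≡ 4 (mod 8).
    The inverse of 7 mod 8 is 7 (since 7·7 = 49 = 6·8 + 1), so t ≡ 7·4 = 28 ≡ 4 (mod 8).
    Then x = 4 + 15·4 = 64, valid modulo lcm(15, 8) = 120: x ≡ 64 (mod 120).
  Combine with x ≡ 0 (mod 4): gcd(120, 4) = 4; 0 - 64 = -64, which IS divisible by 4, so compatible.
    Write x = 64 + 120·t and substitute into x ≡ 0 (mod 4): 120·t ≡ 0 − 64 = -64 (mod 4).
    Divide the congruence (and modulus) by g = 4: 30·t ≡ -16 (mod 1).
    Modulo 1 every t works; take t = 0.
    Then x = 64 + 120·0 = 64, valid modulo lcm(120, 4) = 120: x ≡ 64 (mod 120).
Verify: 64 mod 15 = 4, 64 mod 8 = 0, 64 mod 4 = 0.

x ≡ 64 (mod 120).


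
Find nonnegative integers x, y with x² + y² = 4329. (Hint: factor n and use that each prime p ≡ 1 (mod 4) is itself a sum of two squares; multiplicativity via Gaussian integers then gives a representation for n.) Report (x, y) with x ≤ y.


Step 1: Factor n = 4329 = 3^2 · 13 · 37.
Step 2: Check the mod-4 condition on each prime factor: 3 ≡ 3 (mod 4), exponent 2 (must be even); 13 ≡ 1 (mod 4), exponent 1; 37 ≡ 1 (mod 4), exponent 1.
All primes ≡ 3 (mod 4) appear to even exponent (or don't appear), so by the two-squares theorem n IS expressible as a sum of two squares.
Step 3: Build a representation. Group n = k² · m with k = 3 and m = 13 · 37 = 481 (a product of primes ≡ 1 (mod 4)); a representation of m scales to one of n via (k·x)² + (k·y)² = k²(x² + y²). Each prime p ≡ 1 (mod 4) is itself a sum of two squares; find a² by testing p − a² for a perfect square:
  13: 13 − 1² = 12, 13 − 2² = 9 = 3² ⇒ 13 = 2² + 3².
  37: 37 − 1² = 36 = 6² ⇒ 37 = 1² + 6².
  Combine using the Brahmagupta–Fibonacci identity (a² + b²)(c² + d²) = (ac − bd)² + (ad + bc)² = (ac + bd)² + (ad − bc)²:
  13 · 37 = 481: from (2² + 3²)(1² + 6²), take (2·1 − 3·6, 2·6 + 3·1) = (2 − 18, 12 + 3) = (-16, 15); dropping signs (only squares matter) gives (16, 15); check 16² + 15² = 256 + 225 = 481 ✓.
  Scale by k = 3: (3·16, 3·15) = (48, 45).
Step 4: Order so x ≤ y and verify: 45² + 48² = 2025 + 2304 = 4329 = n. ✓

n = 4329 = 45² + 48² (one valid representation with x ≤ y).


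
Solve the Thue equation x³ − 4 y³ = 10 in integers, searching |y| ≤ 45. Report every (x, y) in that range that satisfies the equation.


The equation is x³ - 4y³ = 10. For fixed y, x³ = 4·y³ + 10, so a solution requires the RHS to be a perfect cube.
Strategy: iterate y from -45 to 45, compute RHS = 4·y³ + 10, and check whether it is a (positive or negative) perfect cube.
Check small values of y:
  y = 0: RHS = 10 is not a perfect cube.
  y = 1: RHS = 14 is not a perfect cube.
  y = -1: RHS = 6 is not a perfect cube.
  y = 2: RHS = 42 is not a perfect cube.
  y = -2: RHS = -22 is not a perfect cube.
  y = 3: RHS = 118 is not a perfect cube.
  y = -3: RHS = -98 is not a perfect cube.
Continuing the search up to |y| = 45 finds no solutions either.
No (x, y) in the scanned range satisfies the equation.

No integer solutions with |y| ≤ 45.


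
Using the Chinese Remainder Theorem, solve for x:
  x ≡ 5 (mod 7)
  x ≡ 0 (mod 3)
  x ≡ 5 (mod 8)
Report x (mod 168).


Moduli 7, 3, 8 are pairwise coprime; by CRT there is a unique solution modulo M = 7 · 3 · 8 = 168.
Solve pairwise, accumulating the modulus:
  Start with x ≡ 5 (mod 7).
  Combine with x ≡ 0 (mod 3): since gcd(7, 3) = 1, we get a unique residue mod 21.
    Write x = 5 + 7·t and substitute into x ≡ 0 (mod 3): 7·t ≡ 0 − 5 = -5 (mod 3).
    Reduce coefficients mod 3: 1·t ≡ 1 (mod 3).
    So t ≡ 1 (mod 3).
    Then x = 5 + 7·1 = 12, valid modulo lcm(7, 3) = 21: x ≡ 12 (mod 21).
  Combine with x ≡ 5 (mod 8): since gcd(21, 8) = 1, we get a unique residue mod 168.
    Write x = 12 + 21·t and substitute into x ≡ 5 (mod 8): 21·t ≡ 5 − 12 = -7 (mod 8).
    Reduce coefficients mod 8: 5·t ≡ 1 (mod 8).
    The inverse of 5 mod 8 is 5 (since 5·5 = 25 = 3·8 + 1), so t ≡ 5·1 = 5 ≡ 5 (mod 8).
    Then x = 12 + 21·5 = 117, valid modulo lcm(21, 8) = 168: x ≡ 117 (mod 168).
Verify: 117 mod 7 = 5 ✓, 117 mod 3 = 0 ✓, 117 mod 8 = 5 ✓.

x ≡ 117 (mod 168).


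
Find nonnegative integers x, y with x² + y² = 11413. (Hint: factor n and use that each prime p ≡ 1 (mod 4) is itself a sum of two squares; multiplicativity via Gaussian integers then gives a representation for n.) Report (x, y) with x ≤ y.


Step 1: Factor n = 11413 = 101 · 113.
Step 2: Check the mod-4 condition on each prime factor: 101 ≡ 1 (mod 4), exponent 1; 113 ≡ 1 (mod 4), exponent 1.
All primes ≡ 3 (mod 4) appear to even exponent (or don't appear), so by the two-squares theorem n IS expressible as a sum of two squares.
Step 3: Build a representation. Here n = 101 · 113 is a product of primes ≡ 1 (mod 4). Each prime p ≡ 1 (mod 4) is itself a sum of two squares; find a² by testing p − a² for a perfect square:
  101: 101 − 1² = 100 = 10² ⇒ 101 = 1² + 10².
  113: 113 − 1² = 112, 113 − 2² = 109, 113 − 3² = 104, 113 − 4² = 97, 113 − 5² = 88, 113 − 6² = 77, 113 − 7² = 64 = 8² ⇒ 113 = 7² + 8².
  Combine using the Brahmagupta–Fibonacci identity (a² + b²)(c² + d²) = (ac − bd)² + (ad + bc)² = (ac + bd)² + (ad − bc)²:
  101 · 113 = 11413: from (1² + 10²)(7² + 8²), take (1·7 − 10·8, 1·8 + 10·7) = (7 − 80, 8 + 70) = (-73, 78); dropping signs (only squares matter) gives (73, 78); check 73² + 78² = 5329 + 6084 = 11413 ✓.
Step 4: Order so x ≤ y and verify: 73² + 78² = 5329 + 6084 = 11413 = n. ✓

n = 11413 = 73² + 78² (one valid representation with x ≤ y).


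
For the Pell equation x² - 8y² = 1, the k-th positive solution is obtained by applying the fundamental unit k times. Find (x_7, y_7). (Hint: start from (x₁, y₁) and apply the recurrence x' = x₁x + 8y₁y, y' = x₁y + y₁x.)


Step 1: Find the fundamental solution (x₁, y₁) of x² - 8y² = 1.
  Expand √8 as a continued fraction. a₀ = ⌊√8⌋ = 2; iterate m_{k+1} = d_k·a_k − m_k, d_{k+1} = (8 − m_{k+1}²)/d_k, a_{k+1} = ⌊(a₀ + m_{k+1})/d_{k+1}⌋ (starting m₀ = 0, d₀ = 1), with convergents p_k = a_k·p_{k-1} + p_{k-2}, q_k = a_k·q_{k-1} + q_{k-2} (p₋₁ = 1, q₋₁ = 0):
  k = 0: a₀ = 2; p₀/q₀ = 2/1; p₀² − 8·q₀² = 4 − 8 = -4.
  k = 1: m = 2, d = 4, a = ⌊(2 + 2)/4⌋ = 1; p/q = (1·2 + 1)/(1·1 + 0) = 3/1; p² − 8·q² = 9 − 8 = 1.
  The first convergent with p² − 8·q² = 1 gives the fundamental solution (x₁, y₁) = (3, 1).
Step 2: Apply the recurrence (x_{n+1}, y_{n+1}) = (x₁x_n + 8y₁y_n, x₁y_n + y₁x_n) repeatedly.
  From (x_1, y_1) = (3, 1): x_2 = 3·3 + 8·1·1 = 17; y_2 = 3·1 + 1·3 = 6.
  From (x_2, y_2) = (17, 6): x_3 = 3·17 + 8·1·6 = 99; y_3 = 3·6 + 1·17 = 35.
  From (x_3, y_3) = (99, 35): x_4 = 3·99 + 8·1·35 = 577; y_4 = 3·35 + 1·99 = 204.
  From (x_4, y_4) = (577, 204): x_5 = 3·577 + 8·1·204 = 3363; y_5 = 3·204 + 1·577 = 1189.
  From (x_5, y_5) = (3363, 1189): x_6 = 3·3363 + 8·1·1189 = 19601; y_6 = 3·1189 + 1·3363 = 6930.
  From (x_6, y_6) = (19601, 6930): x_7 = 3·19601 + 8·1·6930 = 114243; y_7 = 3·6930 + 1·19601 = 40391.
Step 3: Verify x_7² - 8·y_7² = 13051463049 - 13051463048 = 1 (should be 1). ✓

(x_1, y_1) = (3, 1); (x_7, y_7) = (114243, 40391).


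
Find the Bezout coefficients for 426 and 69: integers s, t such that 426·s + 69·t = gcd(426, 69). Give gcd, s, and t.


Euclidean algorithm on (426, 69) — divide until remainder is 0:
  426 = 6 · 69 + 12
  69 = 5 · 12 + 9
  12 = 1 · 9 + 3
  9 = 3 · 3 + 0
gcd(426, 69) = 3.
Track Bezout coefficients alongside the remainders: start with r₀ = 426 = a·1 + b·0 (s = 1, t = 0) and r₁ = 69 = a·0 + b·1 (s = 0, t = 1); each new remainder r_{k+1} = r_{k-1} − q_k·r_k inherits s_{k+1} = s_{k-1} − q_k·s_k, t_{k+1} = t_{k-1} − q_k·t_k, so r_k = a·s_k + b·t_k at every step:
  q = 6: r = 12, s = 1 − 6·0 = 1, t = 0 − 6·1 = -6  (check: 426·1 + 69·(-6) = 12)
  q = 5: r = 9, s = 0 − 5·1 = -5, t = 1 − 5·(-6) = 31  (check: 426·(-5) + 69·31 = 9)
  q = 1: r = 3, s = 1 − 1·(-5) = 6, t = -6 − 1·31 = -37  (check: 426·6 + 69·(-37) = 3)
The row with r = 3 (the gcd) gives the Bezout coefficients s = 6, t = -37.
Result: 426 · (6) + 69 · (-37) = 3.

gcd(426, 69) = 3; s = 6, t = -37 (check: 426·6 + 69·(-37) = 3).


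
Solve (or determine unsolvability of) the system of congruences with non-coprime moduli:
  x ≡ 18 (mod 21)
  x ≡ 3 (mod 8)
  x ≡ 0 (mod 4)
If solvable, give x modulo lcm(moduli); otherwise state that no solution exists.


Moduli 21, 8, 4 are not pairwise coprime, so CRT works modulo lcm(m_i) when all pairwise compatibility conditions hold.
Pairwise compatibility: gcd(m_i, m_j) must divide a_i - a_j for every pair.
Merge one congruence at a time:
  Start: x ≡ 18 (mod 21).
  Combine with x ≡ 3 (mod 8): gcd(21, 8) = 1; 3 - 18 = -15, which IS divisible by 1, so compatible.
    Write x = 18 + 21·t and substitute into x ≡ 3 (mod 8): 21·t ≡ 3 − 18 = -15 (mod 8).
    Reduce coefficients mod 8: 5·t ≡ 1 (mod 8).
    The inverse of 5 mod 8 is 5 (since 5·5 = 25 = 3·8 + 1), so t ≡ 5·1 = 5 ≡ 5 (mod 8).
    Then x = 18 + 21·5 = 123, valid modulo lcm(21, 8) = 168: x ≡ 123 (mod 168).
  Combine with x ≡ 0 (mod 4): gcd(168, 4) = 4, and 0 - 123 = -123 is NOT divisible by 4.
    ⇒ system is inconsistent (no integer solution).

No solution (the system is inconsistent).


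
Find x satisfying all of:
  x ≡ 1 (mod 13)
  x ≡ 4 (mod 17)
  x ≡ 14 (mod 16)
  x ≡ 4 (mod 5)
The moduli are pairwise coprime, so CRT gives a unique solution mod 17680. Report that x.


Product of moduli M = 13 · 17 · 16 · 5 = 17680.
Merge one congruence at a time:
  Start: x ≡ 1 (mod 13).
  Combine with x ≡ 4 (mod 17); new modulus lcm = 221.
    Write x = 1 + 13·t and substitute into x ≡ 4 (mod 17): 13·t ≡ 4 − 1 = 3 (mod 17).
    The inverse of 13 mod 17 is 4 (since 13·4 = 52 = 3·17 + 1), so t ≡ 4·3 = 12 ≡ 12 (mod 17).
    Then x = 1 + 13·12 = 157, valid modulo lcm(13, 17) = 221: x ≡ 157 (mod 221).
  Combine with x ≡ 14 (mod 16); new modulus lcm = 3536.
    Write x = 157 + 221·t and substitute into x ≡ 14 (mod 16): 221·t ≡ 14 − 157 = -143 (mod 16).
    Reduce coefficients mod 16: 13·t ≡ 1 (mod 16).
    The inverse of 13 mod 16 is 5 (since 13·5 = 65 = 4·16 + 1), so t ≡ 5·1 = 5 ≡ 5 (mod 16).
    Then x = 157 + 221·5 = 1262, valid modulo lcm(221, 16) = 3536: x ≡ 1262 (mod 3536).
  Combine with x ≡ 4 (mod 5); new modulus lcm = 17680.
    Write x = 1262 + 3536·t and substitute into x ≡ 4 (mod 5): 3536·t ≡ 4 − 1262 = -1258 (mod 5).
    Reduce coefficients mod 5: 1·t ≡ 2 (mod 5).
    So t ≡ 2 (mod 5).
    Then x = 1262 + 3536·2 = 8334, valid modulo lcm(3536, 5) = 17680: x ≡ 8334 (mod 17680).
Verify against each original: 8334 mod 13 = 1, 8334 mod 17 = 4, 8334 mod 16 = 14, 8334 mod 5 = 4.

x ≡ 8334 (mod 17680).


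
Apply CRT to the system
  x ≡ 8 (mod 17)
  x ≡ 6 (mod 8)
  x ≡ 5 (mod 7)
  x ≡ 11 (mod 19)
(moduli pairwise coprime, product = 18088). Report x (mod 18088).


Product of moduli M = 17 · 8 · 7 · 19 = 18088.
Merge one congruence at a time:
  Start: x ≡ 8 (mod 17).
  Combine with x ≡ 6 (mod 8); new modulus lcm = 136.
    Write x = 8 + 17·t and substitute into x ≡ 6 (mod 8): 17·t ≡ 6 − 8 = -2 (mod 8).
    Reduce coefficients mod 8: 1·t ≡ 6 (mod 8).
    So t ≡ 6 (mod 8).
    Then x = 8 + 17·6 = 110, valid modulo lcm(17, 8) = 136: x ≡ 110 (mod 136).
  Combine with x ≡ 5 (mod 7); new modulus lcm = 952.
    Write x = 110 + 136·t and substitute into x ≡ 5 (mod 7): 136·t ≡ 5 − 110 = -105 (mod 7).
    Reduce coefficients mod 7: 3·t ≡ 0 (mod 7).
    The inverse of 3 mod 7 is 5 (since 3·5 = 15 = 2·7 + 1), so t ≡ 5·0 = 0 ≡ 0 (mod 7).
    Then x = 110 + 136·0 = 110, valid modulo lcm(136, 7) = 952: x ≡ 110 (mod 952).
  Combine with x ≡ 11 (mod 19); new modulus lcm = 18088.
    Write x = 110 + 952·t and substitute into x ≡ 11 (mod 19): 952·t ≡ 11 − 110 = -99 (mod 19).
    Reduce coefficients mod 19: 2·t ≡ 15 (mod 19).
    The inverse of 2 mod 19 is 10 (since 2·10 = 20 = 1·19 + 1), so t ≡ 10·15 = 150 ≡ 17 (mod 19).
    Then x = 110 + 952·17 = 16294, valid modulo lcm(952, 19) = 18088: x ≡ 16294 (mod 18088).
Verify against each original: 16294 mod 17 = 8, 16294 mod 8 = 6, 16294 mod 7 = 5, 16294 mod 19 = 11.

x ≡ 16294 (mod 18088).


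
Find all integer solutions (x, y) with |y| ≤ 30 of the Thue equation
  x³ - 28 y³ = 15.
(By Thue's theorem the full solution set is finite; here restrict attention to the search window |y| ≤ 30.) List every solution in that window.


The equation is x³ - 28y³ = 15. For fixed y, x³ = 28·y³ + 15, so a solution requires the RHS to be a perfect cube.
Strategy: iterate y from -30 to 30, compute RHS = 28·y³ + 15, and check whether it is a (positive or negative) perfect cube.
Check small values of y:
  y = 0: RHS = 15 is not a perfect cube.
  y = 1: RHS = 43 is not a perfect cube.
  y = -1: RHS = -13 is not a perfect cube.
  y = 2: RHS = 239 is not a perfect cube.
  y = -2: RHS = -209 is not a perfect cube.
  y = 3: RHS = 771 is not a perfect cube.
  y = -3: RHS = -741 is not a perfect cube.
Continuing the search up to |y| = 30 finds no solutions either.
No (x, y) in the scanned range satisfies the equation.

No integer solutions with |y| ≤ 30.


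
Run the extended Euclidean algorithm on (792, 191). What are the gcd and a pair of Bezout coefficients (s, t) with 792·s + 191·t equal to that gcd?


Euclidean algorithm on (792, 191) — divide until remainder is 0:
  792 = 4 · 191 + 28
  191 = 6 · 28 + 23
  28 = 1 · 23 + 5
  23 = 4 · 5 + 3
  5 = 1 · 3 + 2
  3 = 1 · 2 + 1
  2 = 2 · 1 + 0
gcd(792, 191) = 1.
Track Bezout coefficients alongside the remainders: start with r₀ = 792 = a·1 + b·0 (s = 1, t = 0) and r₁ = 191 = a·0 + b·1 (s = 0, t = 1); each new remainder r_{k+1} = r_{k-1} − q_k·r_k inherits s_{k+1} = s_{k-1} − q_k·s_k, t_{k+1} = t_{k-1} − q_k·t_k, so r_k = a·s_k + b·t_k at every step:
  q = 4: r = 28, s = 1 − 4·0 = 1, t = 0 − 4·1 = -4  (check: 792·1 + 191·(-4) = 28)
  q = 6: r = 23, s = 0 − 6·1 = -6, t = 1 − 6·(-4) = 25  (check: 792·(-6) + 191·25 = 23)
  q = 1: r = 5, s = 1 − 1·(-6) = 7, t = -4 − 1·25 = -29  (check: 792·7 + 191·(-29) = 5)
  q = 4: r = 3, s = -6 − 4·7 = -34, t = 25 − 4·(-29) = 141  (check: 792·(-34) + 191·141 = 3)
  q = 1: r = 2, s = 7 − 1·(-34) = 41, t = -29 − 1·141 = -170  (check: 792·41 + 191·(-170) = 2)
  q = 1: r = 1, s = -34 − 1·41 = -75, t = 141 − 1·(-170) = 311  (check: 792·(-75) + 191·311 = 1)
The row with r = 1 (the gcd) gives the Bezout coefficients s = -75, t = 311.
Result: 792 · (-75) + 191 · (311) = 1.

gcd(792, 191) = 1; s = -75, t = 311 (check: 792·(-75) + 191·311 = 1).


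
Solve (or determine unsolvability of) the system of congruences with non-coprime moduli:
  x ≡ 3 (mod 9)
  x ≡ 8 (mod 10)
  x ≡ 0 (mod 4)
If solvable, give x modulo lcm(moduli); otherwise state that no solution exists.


Moduli 9, 10, 4 are not pairwise coprime, so CRT works modulo lcm(m_i) when all pairwise compatibility conditions hold.
Pairwise compatibility: gcd(m_i, m_j) must divide a_i - a_j for every pair.
Merge one congruence at a time:
  Start: x ≡ 3 (mod 9).
  Combine with x ≡ 8 (mod 10): gcd(9, 10) = 1; 8 - 3 = 5, which IS divisible by 1, so compatible.
    Write x = 3 + 9·t and substitute into x ≡ 8 (mod 10): 9·t ≡ 8 − 3 = 5 (mod 10).
    The inverse of 9 mod 10 is 9 (since 9·9 = 81 = 8·10 + 1), so t ≡ 9·5 = 45 ≡ 5 (mod 10).
    Then x = 3 + 9·5 = 48, valid modulo lcm(9, 10) = 90: x ≡ 48 (mod 90).
  Combine with x ≡ 0 (mod 4): gcd(90, 4) = 2; 0 - 48 = -48, which IS divisible by 2, so compatible.
    Write x = 48 + 90·t and substitute into x ≡ 0 (mod 4): 90·t ≡ 0 − 48 = -48 (mod 4).
    Divide the congruence (and modulus) by g = 2: 45·t ≡ -24 (mod 2).
    Reduce coefficients mod 2: 1·t ≡ 0 (mod 2).
    So t ≡ 0 (mod 2).
    Then x = 48 + 90·0 = 48, valid modulo lcm(90, 4) = 180: x ≡ 48 (mod 180).
Verify: 48 mod 9 = 3, 48 mod 10 = 8, 48 mod 4 = 0.

x ≡ 48 (mod 180).


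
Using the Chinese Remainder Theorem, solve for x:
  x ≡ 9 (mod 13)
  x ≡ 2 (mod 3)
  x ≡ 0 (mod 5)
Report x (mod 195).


Moduli 13, 3, 5 are pairwise coprime; by CRT there is a unique solution modulo M = 13 · 3 · 5 = 195.
Solve pairwise, accumulating the modulus:
  Start with x ≡ 9 (mod 13).
  Combine with x ≡ 2 (mod 3): since gcd(13, 3) = 1, we get a unique residue mod 39.
    Write x = 9 + 13·t and substitute into x ≡ 2 (mod 3): 13·t ≡ 2 − 9 = -7 (mod 3).
    Reduce coefficients mod 3: 1·t ≡ 2 (mod 3).
    So t ≡ 2 (mod 3).
    Then x = 9 + 13·2 = 35, valid modulo lcm(13, 3) = 39: x ≡ 35 (mod 39).
  Combine with x ≡ 0 (mod 5): since gcd(39, 5) = 1, we get a unique residue mod 195.
    Write x = 35 + 39·t and substitute into x ≡ 0 (mod 5): 39·t ≡ 0 − 35 = -35 (mod 5).
    Reduce coefficients mod 5: 4·t ≡ 0 (mod 5).
    The inverse of 4 mod 5 is 4 (since 4·4 = 16 = 3·5 + 1), so t ≡ 4·0 = 0 ≡ 0 (mod 5).
    Then x = 35 + 39·0 = 35, valid modulo lcm(39, 5) = 195: x ≡ 35 (mod 195).
Verify: 35 mod 13 = 9 ✓, 35 mod 3 = 2 ✓, 35 mod 5 = 0 ✓.

x ≡ 35 (mod 195).


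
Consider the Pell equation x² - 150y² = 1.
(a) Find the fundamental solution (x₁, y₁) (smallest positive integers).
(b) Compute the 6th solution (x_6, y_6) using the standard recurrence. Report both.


Step 1: Find the fundamental solution (x₁, y₁) of x² - 150y² = 1.
  Expand √150 as a continued fraction. a₀ = ⌊√150⌋ = 12; iterate m_{k+1} = d_k·a_k − m_k, d_{k+1} = (150 − m_{k+1}²)/d_k, a_{k+1} = ⌊(a₀ + m_{k+1})/d_{k+1}⌋ (starting m₀ = 0, d₀ = 1), with convergents p_k = a_k·p_{k-1} + p_{k-2}, q_k = a_k·q_{k-1} + q_{k-2} (p₋₁ = 1, q₋₁ = 0):
  k = 0: a₀ = 12; p₀/q₀ = 12/1; p₀² − 150·q₀² = 144 − 150 = -6.
  k = 1: m = 12, d = 6, a = ⌊(12 + 12)/6⌋ = 4; p/q = (4·12 + 1)/(4·1 + 0) = 49/4; p² − 150·q² = 2401 − 2400 = 1.
  The first convergent with p² − 150·q² = 1 gives the fundamental solution (x₁, y₁) = (49, 4).
Step 2: Apply the recurrence (x_{n+1}, y_{n+1}) = (x₁x_n + 150y₁y_n, x₁y_n + y₁x_n) repeatedly.
  From (x_1, y_1) = (49, 4): x_2 = 49·49 + 150·4·4 = 4801; y_2 = 49·4 + 4·49 = 392.
  From (x_2, y_2) = (4801, 392): x_3 = 49·4801 + 150·4·392 = 470449; y_3 = 49·392 + 4·4801 = 38412.
  From (x_3, y_3) = (470449, 38412): x_4 = 49·470449 + 150·4·38412 = 46099201; y_4 = 49·38412 + 4·470449 = 3763984.
  From (x_4, y_4) = (46099201, 3763984): x_5 = 49·46099201 + 150·4·3763984 = 4517251249; y_5 = 49·3763984 + 4·46099201 = 368832020.
  From (x_5, y_5) = (4517251249, 368832020): x_6 = 49·4517251249 + 150·4·368832020 = 442644523201; y_6 = 49·368832020 + 4·4517251249 = 36141773976.
Step 3: Verify x_6² - 150·y_6² = 195934173919840627286401 - 195934173919840627286400 = 1 (should be 1). ✓

(x_1, y_1) = (49, 4); (x_6, y_6) = (442644523201, 36141773976).


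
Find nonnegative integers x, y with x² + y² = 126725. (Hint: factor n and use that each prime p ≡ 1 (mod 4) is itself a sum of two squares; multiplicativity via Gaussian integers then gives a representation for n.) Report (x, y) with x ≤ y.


Step 1: Factor n = 126725 = 5^2 · 37 · 137.
Step 2: Check the mod-4 condition on each prime factor: 5 ≡ 1 (mod 4), exponent 2; 37 ≡ 1 (mod 4), exponent 1; 137 ≡ 1 (mod 4), exponent 1.
All primes ≡ 3 (mod 4) appear to even exponent (or don't appear), so by the two-squares theorem n IS expressible as a sum of two squares.
Step 3: Build a representation. Group n = k² · m with k = 5 and m = 37 · 137 = 5069 (a product of primes ≡ 1 (mod 4)); a representation of m scales to one of n via (k·x)² + (k·y)² = k²(x² + y²). Each prime p ≡ 1 (mod 4) is itself a sum of two squares; find a² by testing p − a² for a perfect square:
  37: 37 − 1² = 36 = 6² ⇒ 37 = 1² + 6².
  137: 137 − 1² = 136, 137 − 2² = 133, 137 − 3² = 128, 137 − 4² = 121 = 11² ⇒ 137 = 4² + 11².
  Combine using the Brahmagupta–Fibonacci identity (a² + b²)(c² + d²) = (ac − bd)² + (ad + bc)² = (ac + bd)² + (ad − bc)²:
  37 · 137 = 5069: from (1² + 6²)(4² + 11²), take (1·4 − 6·11, 1·11 + 6·4) = (4 − 66, 11 + 24) = (-62, 35); dropping signs (only squares matter) gives (62, 35); check 62² + 35² = 3844 + 1225 = 5069 ✓.
  Scale by k = 5: (5·62, 5·35) = (310, 175).
Step 4: Order so x ≤ y and verify: 175² + 310² = 30625 + 96100 = 126725 = n. ✓

n = 126725 = 175² + 310² (one valid representation with x ≤ y).


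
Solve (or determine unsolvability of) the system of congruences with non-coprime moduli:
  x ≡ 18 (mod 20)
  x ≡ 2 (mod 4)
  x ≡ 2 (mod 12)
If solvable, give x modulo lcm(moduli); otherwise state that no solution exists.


Moduli 20, 4, 12 are not pairwise coprime, so CRT works modulo lcm(m_i) when all pairwise compatibility conditions hold.
Pairwise compatibility: gcd(m_i, m_j) must divide a_i - a_j for every pair.
Merge one congruence at a time:
  Start: x ≡ 18 (mod 20).
  Combine with x ≡ 2 (mod 4): gcd(20, 4) = 4; 2 - 18 = -16, which IS divisible by 4, so compatible.
    Write x = 18 + 20·t and substitute into x ≡ 2 (mod 4): 20·t ≡ 2 − 18 = -16 (mod 4).
    Divide the congruence (and modulus) by g = 4: 5·t ≡ -4 (mod 1).
    Modulo 1 every t works; take t = 0.
    Then x = 18 + 20·0 = 18, valid modulo lcm(20, 4) = 20: x ≡ 18 (mod 20).
  Combine with x ≡ 2 (mod 12): gcd(20, 12) = 4; 2 - 18 = -16, which IS divisible by 4, so compatible.
    Write x = 18 + 20·t and substitute into x ≡ 2 (mod 12): 20·t ≡ 2 − 18 = -16 (mod 12).
    Divide the congruence (and modulus) by g = 4: 5·t ≡ -4 (mod 3).
    Reduce coefficients mod 3: 2·t ≡ 2 (mod 3).
    The inverse of 2 mod 3 is 2 (since 2·2 = 4 = 1·3 + 1), so t ≡ 2·2 = 4 ≡ 1 (mod 3).
    Then x = 18 + 20·1 = 38, valid modulo lcm(20, 12) = 60: x ≡ 38 (mod 60).
Verify: 38 mod 20 = 18, 38 mod 4 = 2, 38 mod 12 = 2.

x ≡ 38 (mod 60).


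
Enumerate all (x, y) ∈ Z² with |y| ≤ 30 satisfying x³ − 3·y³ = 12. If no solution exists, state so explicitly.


The equation is x³ - 3y³ = 12. For fixed y, x³ = 3·y³ + 12, so a solution requires the RHS to be a perfect cube.
Strategy: iterate y from -30 to 30, compute RHS = 3·y³ + 12, and check whether it is a (positive or negative) perfect cube.
Check small values of y:
  y = 0: RHS = 12 is not a perfect cube.
  y = 1: RHS = 15 is not a perfect cube.
  y = -1: RHS = 9 is not a perfect cube.
  y = 2: RHS = 36 is not a perfect cube.
  y = -2: RHS = -12 is not a perfect cube.
  y = 3: RHS = 93 is not a perfect cube.
  y = -3: RHS = -69 is not a perfect cube.
Continuing the search up to |y| = 30 finds no solutions either.
No (x, y) in the scanned range satisfies the equation.

No integer solutions with |y| ≤ 30.


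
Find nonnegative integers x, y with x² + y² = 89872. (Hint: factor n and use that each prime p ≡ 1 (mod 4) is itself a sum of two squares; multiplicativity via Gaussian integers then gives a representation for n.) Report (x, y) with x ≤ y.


Step 1: Factor n = 89872 = 2^4 · 41 · 137.
Step 2: Check the mod-4 condition on each prime factor: 2 = 2 (special); 41 ≡ 1 (mod 4), exponent 1; 137 ≡ 1 (mod 4), exponent 1.
All primes ≡ 3 (mod 4) appear to even exponent (or don't appear), so by the two-squares theorem n IS expressible as a sum of two squares.
Step 3: Build a representation. Group n = k² · m with k = 4 and m = 41 · 137 = 5617 (a product of primes ≡ 1 (mod 4)); a representation of m scales to one of n via (k·x)² + (k·y)² = k²(x² + y²). Each prime p ≡ 1 (mod 4) is itself a sum of two squares; find a² by testing p − a² for a perfect square:
  41: 41 − 1² = 40, 41 − 2² = 37, 41 − 3² = 32, 41 − 4² = 25 = 5² ⇒ 41 = 4² + 5².
  137: 137 − 1² = 136, 137 − 2² = 133, 137 − 3² = 128, 137 − 4² = 121 = 11² ⇒ 137 = 4² + 11².
  Combine using the Brahmagupta–Fibonacci identity (a² + b²)(c² + d²) = (ac − bd)² + (ad + bc)² = (ac + bd)² + (ad − bc)²:
  41 · 137 = 5617: from (4² + 5²)(4² + 11²), take (4·4 − 5·11, 4·11 + 5·4) = (16 − 55, 44 + 20) = (-39, 64); dropping signs (only squares matter) gives (39, 64); check 39² + 64² = 1521 + 4096 = 5617 ✓.
  Scale by k = 4: (4·39, 4·64) = (156, 256).
Step 4: Order so x ≤ y and verify: 156² + 256² = 24336 + 65536 = 89872 = n. ✓

n = 89872 = 156² + 256² (one valid representation with x ≤ y).


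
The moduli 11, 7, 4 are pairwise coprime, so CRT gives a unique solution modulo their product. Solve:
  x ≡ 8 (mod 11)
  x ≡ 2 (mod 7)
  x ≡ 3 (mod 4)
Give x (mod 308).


Moduli 11, 7, 4 are pairwise coprime; by CRT there is a unique solution modulo M = 11 · 7 · 4 = 308.
Solve pairwise, accumulating the modulus:
  Start with x ≡ 8 (mod 11).
  Combine with x ≡ 2 (mod 7): since gcd(11, 7) = 1, we get a unique residue mod 77.
    Write x = 8 + 11·t and substitute into x ≡ 2 (mod 7): 11·t ≡ 2 − 8 = -6 (mod 7).
    Reduce coefficients mod 7: 4·t ≡ 1 (mod 7).
    The inverse of 4 mod 7 is 2 (since 4·2 = 8 = 1·7 + 1), so t ≡ 2·1 = 2 ≡ 2 (mod 7).
    Then x = 8 + 11·2 = 30, valid modulo lcm(11, 7) = 77: x ≡ 30 (mod 77).
  Combine with x ≡ 3 (mod 4): since gcd(77, 4) = 1, we get a unique residue mod 308.
    Write x = 30 + 77·t and substitute into x ≡ 3 (mod 4): 77·t ≡ 3 − 30 = -27 (mod 4).
    Reduce coefficients mod 4: 1·t ≡ 1 (mod 4).
    So t ≡ 1 (mod 4).
    Then x = 30 + 77·1 = 107, valid modulo lcm(77, 4) = 308: x ≡ 107 (mod 308).
Verify: 107 mod 11 = 8 ✓, 107 mod 7 = 2 ✓, 107 mod 4 = 3 ✓.

x ≡ 107 (mod 308).


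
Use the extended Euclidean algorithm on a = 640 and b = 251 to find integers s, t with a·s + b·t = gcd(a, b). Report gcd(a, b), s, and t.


Euclidean algorithm on (640, 251) — divide until remainder is 0:
  640 = 2 · 251 + 138
  251 = 1 · 138 + 113
  138 = 1 · 113 + 25
  113 = 4 · 25 + 13
  25 = 1 · 13 + 12
  13 = 1 · 12 + 1
  12 = 12 · 1 + 0
gcd(640, 251) = 1.
Track Bezout coefficients alongside the remainders: start with r₀ = 640 = a·1 + b·0 (s = 1, t = 0) and r₁ = 251 = a·0 + b·1 (s = 0, t = 1); each new remainder r_{k+1} = r_{k-1} − q_k·r_k inherits s_{k+1} = s_{k-1} − q_k·s_k, t_{k+1} = t_{k-1} − q_k·t_k, so r_k = a·s_k + b·t_k at every step:
  q = 2: r = 138, s = 1 − 2·0 = 1, t = 0 − 2·1 = -2  (check: 640·1 + 251·(-2) = 138)
  q = 1: r = 113, s = 0 − 1·1 = -1, t = 1 − 1·(-2) = 3  (check: 640·(-1) + 251·3 = 113)
  q = 1: r = 25, s = 1 − 1·(-1) = 2, t = -2 − 1·3 = -5  (check: 640·2 + 251·(-5) = 25)
  q = 4: r = 13, s = -1 − 4·2 = -9, t = 3 − 4·(-5) = 23  (check: 640·(-9) + 251·23 = 13)
  q = 1: r = 12, s = 2 − 1·(-9) = 11, t = -5 − 1·23 = -28  (check: 640·11 + 251·(-28) = 12)
  q = 1: r = 1, s = -9 − 1·11 = -20, t = 23 − 1·(-28) = 51  (check: 640·(-20) + 251·51 = 1)
The row with r = 1 (the gcd) gives the Bezout coefficients s = -20, t = 51.
Result: 640 · (-20) + 251 · (51) = 1.

gcd(640, 251) = 1; s = -20, t = 51 (check: 640·(-20) + 251·51 = 1).


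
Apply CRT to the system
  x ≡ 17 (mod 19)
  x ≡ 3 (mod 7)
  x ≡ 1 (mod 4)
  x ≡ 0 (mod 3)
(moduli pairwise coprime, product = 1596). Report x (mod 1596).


Product of moduli M = 19 · 7 · 4 · 3 = 1596.
Merge one congruence at a time:
  Start: x ≡ 17 (mod 19).
  Combine with x ≡ 3 (mod 7); new modulus lcm = 133.
    Write x = 17 + 19·t and substitute into x ≡ 3 (mod 7): 19·t ≡ 3 − 17 = -14 (mod 7).
    Reduce coefficients mod 7: 5·t ≡ 0 (mod 7).
    The inverse of 5 mod 7 is 3 (since 5·3 = 15 = 2·7 + 1), so t ≡ 3·0 = 0 ≡ 0 (mod 7).
    Then x = 17 + 19·0 = 17, valid modulo lcm(19, 7) = 133: x ≡ 17 (mod 133).
  Combine with x ≡ 1 (mod 4); new modulus lcm = 532.
    Write x = 17 + 133·t and substitute into x ≡ 1 (mod 4): 133·t ≡ 1 − 17 = -16 (mod 4).
    Reduce coefficients mod 4: 1·t ≡ 0 (mod 4).
    So t ≡ 0 (mod 4).
    Then x = 17 + 133·0 = 17, valid modulo lcm(133, 4) = 532: x ≡ 17 (mod 532).
  Combine with x ≡ 0 (mod 3); new modulus lcm = 1596.
    Write x = 17 + 532·t and substitute into x ≡ 0 (mod 3): 532·t ≡ 0 − 17 = -17 (mod 3).
    Reduce coefficients mod 3: 1·t ≡ 1 (mod 3).
    So t ≡ 1 (mod 3).
    Then x = 17 + 532·1 = 549, valid modulo lcm(532, 3) = 1596: x ≡ 549 (mod 1596).
Verify against each original: 549 mod 19 = 17, 549 mod 7 = 3, 549 mod 4 = 1, 549 mod 3 = 0.

x ≡ 549 (mod 1596).


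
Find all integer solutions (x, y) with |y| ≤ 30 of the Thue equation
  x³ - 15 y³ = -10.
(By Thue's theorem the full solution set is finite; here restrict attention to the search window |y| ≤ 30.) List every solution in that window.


The equation is x³ - 15y³ = -10. For fixed y, x³ = 15·y³ − 10, so a solution requires the RHS to be a perfect cube.
Strategy: iterate y from -30 to 30, compute RHS = 15·y³ − 10, and check whether it is a (positive or negative) perfect cube.
Check small values of y:
  y = 0: RHS = -10 is not a perfect cube.
  y = 1: RHS = 5 is not a perfect cube.
  y = -1: RHS = -25 is not a perfect cube.
  y = 2: RHS = 110 is not a perfect cube.
  y = -2: RHS = -130 is not a perfect cube.
  y = 3: RHS = 395 is not a perfect cube.
  y = -3: RHS = -415 is not a perfect cube.
Continuing the search up to |y| = 30 finds no solutions either.
No (x, y) in the scanned range satisfies the equation.

No integer solutions with |y| ≤ 30.
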